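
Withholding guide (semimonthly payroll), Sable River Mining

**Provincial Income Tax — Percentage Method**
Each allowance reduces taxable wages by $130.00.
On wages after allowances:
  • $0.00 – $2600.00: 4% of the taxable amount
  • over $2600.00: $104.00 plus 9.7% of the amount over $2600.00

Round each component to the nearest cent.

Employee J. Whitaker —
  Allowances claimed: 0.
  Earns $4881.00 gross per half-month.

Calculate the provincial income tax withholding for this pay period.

$325.26

Provincial Income Tax: taxable = $4881.00
  $104.00 + 9.7% × ($4881.00 − $2600.00) = $104.00 + 9.7% × $2281.00 = $325.26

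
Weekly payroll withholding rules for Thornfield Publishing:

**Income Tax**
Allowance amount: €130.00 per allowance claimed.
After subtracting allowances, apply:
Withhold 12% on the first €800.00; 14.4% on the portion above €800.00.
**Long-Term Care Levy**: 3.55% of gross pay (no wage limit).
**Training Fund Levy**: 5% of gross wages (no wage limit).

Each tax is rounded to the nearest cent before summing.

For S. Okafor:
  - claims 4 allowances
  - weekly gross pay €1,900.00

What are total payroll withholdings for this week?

€341.97

Income Tax: taxable = €1,900.00 − 4×€130.00 = €1,380.00
  €96.00 + 14.4% × (€1,380.00 − €800.00) = €96.00 + 14.4% × €580.00 = €179.52
Long-Term Care Levy: 3.55% × €1,900.00 = €67.45
Training Fund Levy: 5% × €1,900.00 = €95.00
Total: €179.52 + €67.45 + €95.00 = €341.97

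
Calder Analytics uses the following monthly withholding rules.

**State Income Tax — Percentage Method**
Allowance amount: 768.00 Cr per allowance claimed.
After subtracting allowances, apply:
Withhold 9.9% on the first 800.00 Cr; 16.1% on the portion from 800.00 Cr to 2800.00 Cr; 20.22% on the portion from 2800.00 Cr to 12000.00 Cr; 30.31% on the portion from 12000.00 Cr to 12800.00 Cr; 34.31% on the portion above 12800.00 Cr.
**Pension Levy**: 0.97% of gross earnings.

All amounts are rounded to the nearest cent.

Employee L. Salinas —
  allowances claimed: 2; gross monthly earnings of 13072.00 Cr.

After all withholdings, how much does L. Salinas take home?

State Income Tax: taxable = 13072.00 Cr − 2×768.00 Cr = 11536.00 Cr
  401.20 Cr + 20.22% × (11536.00 Cr − 2800.00 Cr) = 401.20 Cr + 20.22% × 8736.00 Cr = 2167.62 Cr
Pension Levy: 0.97% × 13072.00 Cr = 126.80 Cr
Total withheld: 2167.62 Cr + 126.80 Cr = 2294.42 Cr
Net pay: 13072.00 Cr − 2294.42 Cr = 10777.58 Cr

10777.58 Cr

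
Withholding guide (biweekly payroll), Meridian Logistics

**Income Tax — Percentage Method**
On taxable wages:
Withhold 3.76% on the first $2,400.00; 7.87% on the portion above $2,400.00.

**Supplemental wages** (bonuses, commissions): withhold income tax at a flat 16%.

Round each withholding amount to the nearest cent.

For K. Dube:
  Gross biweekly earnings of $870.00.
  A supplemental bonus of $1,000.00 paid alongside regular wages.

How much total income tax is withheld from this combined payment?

Income Tax: taxable = $870.00
  3.76% × $870.00 = $32.71
Supplemental (16% flat on bonus): 16% × $1,000.00 = $160.00
Total income tax: $32.71 + $160.00 = $192.71

$192.71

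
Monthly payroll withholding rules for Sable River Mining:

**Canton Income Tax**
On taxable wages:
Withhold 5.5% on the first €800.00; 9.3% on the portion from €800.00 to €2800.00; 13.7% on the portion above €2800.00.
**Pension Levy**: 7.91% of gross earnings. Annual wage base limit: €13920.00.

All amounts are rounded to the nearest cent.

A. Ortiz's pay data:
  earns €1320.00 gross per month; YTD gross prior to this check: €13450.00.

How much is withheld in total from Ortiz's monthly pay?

Canton Income Tax: taxable = €1320.00
  €44.00 + 9.3% × (€1320.00 − €800.00) = €44.00 + 9.3% × €520.00 = €92.36
Pension Levy: cap €13920.00 − YTD €13450.00 = €470.00 subject; 7.91% × €470.00 = €37.18
Total: €92.36 + €37.18 = €129.54

€129.54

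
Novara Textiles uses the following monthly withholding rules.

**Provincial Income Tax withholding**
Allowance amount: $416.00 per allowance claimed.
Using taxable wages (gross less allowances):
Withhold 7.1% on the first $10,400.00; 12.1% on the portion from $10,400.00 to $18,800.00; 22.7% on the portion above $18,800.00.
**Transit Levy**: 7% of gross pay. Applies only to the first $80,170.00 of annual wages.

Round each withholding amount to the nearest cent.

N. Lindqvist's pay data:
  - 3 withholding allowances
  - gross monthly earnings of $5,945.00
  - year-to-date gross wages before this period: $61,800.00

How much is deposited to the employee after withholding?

Provincial Income Tax: taxable = $5,945.00 − 3×$416.00 = $4,697.00
  7.1% × $4,697.00 = $333.49
Transit Levy: 7% × $5,945.00 = $416.15
Total withheld: $333.49 + $416.15 = $749.64
Net pay: $5,945.00 − $749.64 = $5,195.36

$5,195.36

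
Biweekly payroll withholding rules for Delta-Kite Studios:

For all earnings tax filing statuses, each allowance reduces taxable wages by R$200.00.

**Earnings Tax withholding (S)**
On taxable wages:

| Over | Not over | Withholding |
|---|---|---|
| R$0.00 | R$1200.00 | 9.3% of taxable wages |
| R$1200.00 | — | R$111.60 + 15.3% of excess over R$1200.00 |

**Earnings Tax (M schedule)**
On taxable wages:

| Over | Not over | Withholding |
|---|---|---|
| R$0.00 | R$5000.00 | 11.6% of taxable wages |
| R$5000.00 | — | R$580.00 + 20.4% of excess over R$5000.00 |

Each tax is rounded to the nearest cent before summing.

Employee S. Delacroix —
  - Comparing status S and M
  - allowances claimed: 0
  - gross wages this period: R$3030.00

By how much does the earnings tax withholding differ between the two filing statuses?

Earnings Tax (S): taxable = R$3030.00
  R$111.60 + 15.3% × (R$3030.00 − R$1200.00) = R$111.60 + 15.3% × R$1830.00 = R$391.59
Earnings Tax (M): taxable = R$3030.00
  11.6% × R$3030.00 = R$351.48
Difference: |R$391.59 − R$351.48| = R$40.11 (higher under S)

R$40.11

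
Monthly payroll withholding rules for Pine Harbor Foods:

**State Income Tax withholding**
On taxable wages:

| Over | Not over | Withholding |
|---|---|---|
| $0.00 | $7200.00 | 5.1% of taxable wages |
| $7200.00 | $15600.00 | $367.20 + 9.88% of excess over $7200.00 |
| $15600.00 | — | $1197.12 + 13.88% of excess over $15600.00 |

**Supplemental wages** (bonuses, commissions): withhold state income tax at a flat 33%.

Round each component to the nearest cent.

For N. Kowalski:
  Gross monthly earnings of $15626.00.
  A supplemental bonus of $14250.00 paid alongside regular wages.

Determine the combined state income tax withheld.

$5903.23

State Income Tax: taxable = $15626.00
  $1197.12 + 13.88% × ($15626.00 − $15600.00) = $1197.12 + 13.88% × $26.00 = $1200.73
Supplemental (33% flat on bonus): 33% × $14250.00 = $4702.50
Total state income tax: $1200.73 + $4702.50 = $5903.23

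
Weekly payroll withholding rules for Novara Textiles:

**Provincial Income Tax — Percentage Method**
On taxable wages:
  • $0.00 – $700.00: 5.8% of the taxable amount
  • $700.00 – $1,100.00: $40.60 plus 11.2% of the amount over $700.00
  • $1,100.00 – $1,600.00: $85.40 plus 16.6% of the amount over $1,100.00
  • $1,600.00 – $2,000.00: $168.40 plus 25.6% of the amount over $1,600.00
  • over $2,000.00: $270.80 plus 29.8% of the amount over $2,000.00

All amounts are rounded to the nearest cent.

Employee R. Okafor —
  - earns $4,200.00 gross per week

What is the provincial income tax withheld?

$926.40

Provincial Income Tax: taxable = $4,200.00
  $270.80 + 29.8% × ($4,200.00 − $2,000.00) = $270.80 + 29.8% × $2,200.00 = $926.40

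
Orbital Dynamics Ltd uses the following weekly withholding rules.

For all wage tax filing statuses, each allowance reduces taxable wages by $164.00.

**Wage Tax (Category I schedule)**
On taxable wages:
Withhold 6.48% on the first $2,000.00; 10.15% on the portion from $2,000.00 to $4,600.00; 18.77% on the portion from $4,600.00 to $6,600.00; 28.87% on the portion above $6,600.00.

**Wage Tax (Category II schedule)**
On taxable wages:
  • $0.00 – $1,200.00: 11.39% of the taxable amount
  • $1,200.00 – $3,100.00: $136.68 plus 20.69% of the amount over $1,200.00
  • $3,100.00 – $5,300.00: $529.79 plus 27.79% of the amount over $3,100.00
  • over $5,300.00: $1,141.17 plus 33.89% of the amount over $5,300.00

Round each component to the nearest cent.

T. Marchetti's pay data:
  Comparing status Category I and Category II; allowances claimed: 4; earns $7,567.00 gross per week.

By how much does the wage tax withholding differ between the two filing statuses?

$828.45

Wage Tax (Category I): taxable = $7,567.00 − 4×$164.00 = $6,911.00
  $768.90 + 28.87% × ($6,911.00 − $6,600.00) = $768.90 + 28.87% × $311.00 = $858.69
Wage Tax (Category II): taxable = $7,567.00 − 4×$164.00 = $6,911.00
  $1,141.17 + 33.89% × ($6,911.00 − $5,300.00) = $1,141.17 + 33.89% × $1,611.00 = $1,687.14
Difference: |$858.69 − $1,687.14| = $828.45 (higher under Category II)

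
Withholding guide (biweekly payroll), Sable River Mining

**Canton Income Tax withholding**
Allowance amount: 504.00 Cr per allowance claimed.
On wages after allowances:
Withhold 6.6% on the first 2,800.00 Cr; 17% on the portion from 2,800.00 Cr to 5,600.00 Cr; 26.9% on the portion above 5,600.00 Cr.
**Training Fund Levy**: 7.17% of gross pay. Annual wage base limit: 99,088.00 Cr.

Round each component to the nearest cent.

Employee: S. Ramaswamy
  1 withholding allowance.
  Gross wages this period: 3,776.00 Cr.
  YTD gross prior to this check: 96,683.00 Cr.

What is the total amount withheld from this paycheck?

Canton Income Tax: taxable = 3,776.00 Cr − 1×504.00 Cr = 3,272.00 Cr
  184.80 Cr + 17% × (3,272.00 Cr − 2,800.00 Cr) = 184.80 Cr + 17% × 472.00 Cr = 265.04 Cr
Training Fund Levy: cap 99,088.00 Cr − YTD 96,683.00 Cr = 2,405.00 Cr subject; 7.17% × 2,405.00 Cr = 172.44 Cr
Total: 265.04 Cr + 172.44 Cr = 437.48 Cr

437.48 Cr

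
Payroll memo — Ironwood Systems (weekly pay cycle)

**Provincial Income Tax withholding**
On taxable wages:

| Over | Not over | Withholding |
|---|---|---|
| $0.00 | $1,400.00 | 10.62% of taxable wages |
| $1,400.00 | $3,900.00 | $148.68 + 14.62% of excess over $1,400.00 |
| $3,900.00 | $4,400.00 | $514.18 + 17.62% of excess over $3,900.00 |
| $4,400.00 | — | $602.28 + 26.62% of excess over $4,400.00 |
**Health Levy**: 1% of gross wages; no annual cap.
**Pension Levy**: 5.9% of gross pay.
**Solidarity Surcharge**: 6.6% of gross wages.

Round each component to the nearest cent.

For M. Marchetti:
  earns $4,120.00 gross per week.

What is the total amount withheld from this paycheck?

Provincial Income Tax: taxable = $4,120.00
  $514.18 + 17.62% × ($4,120.00 − $3,900.00) = $514.18 + 17.62% × $220.00 = $552.94
Health Levy: 1% × $4,120.00 = $41.20
Pension Levy: 5.9% × $4,120.00 = $243.08
Solidarity Surcharge: 6.6% × $4,120.00 = $271.92
Total: $552.94 + $41.20 + $243.08 + $271.92 = $1,109.14

$1,109.14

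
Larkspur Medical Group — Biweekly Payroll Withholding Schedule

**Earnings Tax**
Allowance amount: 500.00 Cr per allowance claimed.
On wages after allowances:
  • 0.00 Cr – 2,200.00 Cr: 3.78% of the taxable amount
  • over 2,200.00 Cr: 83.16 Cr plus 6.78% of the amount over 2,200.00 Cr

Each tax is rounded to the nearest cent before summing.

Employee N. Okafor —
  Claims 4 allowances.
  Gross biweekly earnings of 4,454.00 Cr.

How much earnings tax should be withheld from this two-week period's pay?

100.38 Cr

Earnings Tax: taxable = 4,454.00 Cr − 4×500.00 Cr = 2,454.00 Cr
  83.16 Cr + 6.78% × (2,454.00 Cr − 2,200.00 Cr) = 83.16 Cr + 6.78% × 254.00 Cr = 100.38 Cr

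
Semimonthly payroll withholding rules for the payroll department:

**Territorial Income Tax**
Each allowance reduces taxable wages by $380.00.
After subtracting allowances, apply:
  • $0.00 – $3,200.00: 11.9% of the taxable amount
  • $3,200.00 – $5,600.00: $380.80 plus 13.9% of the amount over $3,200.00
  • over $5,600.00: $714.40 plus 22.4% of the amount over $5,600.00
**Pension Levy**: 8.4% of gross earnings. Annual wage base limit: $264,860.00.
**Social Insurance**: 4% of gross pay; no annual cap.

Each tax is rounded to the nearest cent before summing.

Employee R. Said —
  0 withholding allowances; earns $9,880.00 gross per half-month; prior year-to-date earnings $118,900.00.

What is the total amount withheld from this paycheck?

Territorial Income Tax: taxable = $9,880.00
  $714.40 + 22.4% × ($9,880.00 − $5,600.00) = $714.40 + 22.4% × $4,280.00 = $1,673.12
Pension Levy: 8.4% × $9,880.00 = $829.92
Social Insurance: 4% × $9,880.00 = $395.20
Total: $1,673.12 + $829.92 + $395.20 = $2,898.24

$2,898.24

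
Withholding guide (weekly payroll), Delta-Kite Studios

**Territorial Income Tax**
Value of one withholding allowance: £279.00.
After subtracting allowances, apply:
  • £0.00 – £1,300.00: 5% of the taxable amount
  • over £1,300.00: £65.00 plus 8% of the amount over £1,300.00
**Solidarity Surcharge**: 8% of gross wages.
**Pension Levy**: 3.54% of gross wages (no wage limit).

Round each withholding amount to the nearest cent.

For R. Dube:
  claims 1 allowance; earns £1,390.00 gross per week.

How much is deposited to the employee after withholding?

Territorial Income Tax: taxable = £1,390.00 − 1×£279.00 = £1,111.00
  5% × £1,111.00 = £55.55
Solidarity Surcharge: 8% × £1,390.00 = £111.20
Pension Levy: 3.54% × £1,390.00 = £49.21
Total withheld: £55.55 + £111.20 + £49.21 = £215.96
Net pay: £1,390.00 − £215.96 = £1,174.04

£1,174.04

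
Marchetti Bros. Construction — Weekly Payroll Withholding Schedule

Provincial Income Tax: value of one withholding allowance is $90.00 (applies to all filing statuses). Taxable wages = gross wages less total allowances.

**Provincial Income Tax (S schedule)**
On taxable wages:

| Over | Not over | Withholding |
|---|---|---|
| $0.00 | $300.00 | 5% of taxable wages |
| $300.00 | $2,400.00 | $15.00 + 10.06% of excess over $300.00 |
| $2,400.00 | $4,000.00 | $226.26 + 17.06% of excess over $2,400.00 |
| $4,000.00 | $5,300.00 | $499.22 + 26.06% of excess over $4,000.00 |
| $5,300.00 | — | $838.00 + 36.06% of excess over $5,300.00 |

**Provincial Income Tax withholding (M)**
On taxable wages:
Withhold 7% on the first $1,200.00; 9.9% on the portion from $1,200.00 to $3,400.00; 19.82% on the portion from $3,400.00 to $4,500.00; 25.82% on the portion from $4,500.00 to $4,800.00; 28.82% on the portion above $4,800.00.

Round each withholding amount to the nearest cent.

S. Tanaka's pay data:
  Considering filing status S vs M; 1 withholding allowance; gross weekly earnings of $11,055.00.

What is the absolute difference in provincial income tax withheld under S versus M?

$506.77

Provincial Income Tax (S): taxable = $11,055.00 − 1×$90.00 = $10,965.00
  $838.00 + 36.06% × ($10,965.00 − $5,300.00) = $838.00 + 36.06% × $5,665.00 = $2,880.80
Provincial Income Tax (M): taxable = $11,055.00 − 1×$90.00 = $10,965.00
  $597.28 + 28.82% × ($10,965.00 − $4,800.00) = $597.28 + 28.82% × $6,165.00 = $2,374.03
Difference: |$2,880.80 − $2,374.03| = $506.77 (higher under S)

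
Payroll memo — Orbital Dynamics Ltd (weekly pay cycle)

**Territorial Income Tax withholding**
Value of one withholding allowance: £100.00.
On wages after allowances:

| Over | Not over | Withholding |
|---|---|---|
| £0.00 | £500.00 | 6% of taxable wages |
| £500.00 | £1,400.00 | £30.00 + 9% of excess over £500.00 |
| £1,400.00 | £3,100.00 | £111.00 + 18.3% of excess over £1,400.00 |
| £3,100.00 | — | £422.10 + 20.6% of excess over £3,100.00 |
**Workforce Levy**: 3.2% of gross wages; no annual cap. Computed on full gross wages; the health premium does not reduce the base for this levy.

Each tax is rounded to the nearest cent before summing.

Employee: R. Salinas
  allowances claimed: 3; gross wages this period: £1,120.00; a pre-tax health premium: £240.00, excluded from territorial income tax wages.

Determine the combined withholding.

£73.04

Territorial Income Tax: taxable = £1,120.00 − £240.00 − 3×£100.00 = £580.00
  £30.00 + 9% × (£580.00 − £500.00) = £30.00 + 9% × £80.00 = £37.20
Workforce Levy: 3.2% × £1,120.00 = £35.84
Total: £37.20 + £35.84 = £73.04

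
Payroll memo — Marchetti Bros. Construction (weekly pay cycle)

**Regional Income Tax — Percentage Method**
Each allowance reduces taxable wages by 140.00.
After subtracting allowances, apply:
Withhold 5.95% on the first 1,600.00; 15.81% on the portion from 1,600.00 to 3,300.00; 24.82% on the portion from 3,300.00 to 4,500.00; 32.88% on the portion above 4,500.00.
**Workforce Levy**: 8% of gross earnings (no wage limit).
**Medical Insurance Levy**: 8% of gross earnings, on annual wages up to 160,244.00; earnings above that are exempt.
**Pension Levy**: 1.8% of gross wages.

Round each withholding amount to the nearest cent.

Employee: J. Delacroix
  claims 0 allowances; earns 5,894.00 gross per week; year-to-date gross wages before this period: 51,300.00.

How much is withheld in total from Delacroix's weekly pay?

Regional Income Tax: taxable = 5,894.00
  661.81 + 32.88% × (5,894.00 − 4,500.00) = 661.81 + 32.88% × 1,394.00 = 1,120.16
Workforce Levy: 8% × 5,894.00 = 471.52
Medical Insurance Levy: 8% × 5,894.00 = 471.52
Pension Levy: 1.8% × 5,894.00 = 106.09
Total: 1,120.16 + 471.52 + 471.52 + 106.09 = 2,169.29

2,169.29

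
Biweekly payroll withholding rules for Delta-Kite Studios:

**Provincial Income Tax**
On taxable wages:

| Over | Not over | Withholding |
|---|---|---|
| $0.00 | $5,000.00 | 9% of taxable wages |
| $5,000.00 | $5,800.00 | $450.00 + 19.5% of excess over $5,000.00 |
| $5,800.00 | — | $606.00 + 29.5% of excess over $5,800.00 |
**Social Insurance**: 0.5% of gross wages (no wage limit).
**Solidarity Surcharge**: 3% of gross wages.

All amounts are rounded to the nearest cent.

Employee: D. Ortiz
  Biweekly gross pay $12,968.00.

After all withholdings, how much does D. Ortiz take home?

Provincial Income Tax: taxable = $12,968.00
  $606.00 + 29.5% × ($12,968.00 − $5,800.00) = $606.00 + 29.5% × $7,168.00 = $2,720.56
Social Insurance: 0.5% × $12,968.00 = $64.84
Solidarity Surcharge: 3% × $12,968.00 = $389.04
Total withheld: $2,720.56 + $64.84 + $389.04 = $3,174.44
Net pay: $12,968.00 − $3,174.44 = $9,793.56

$9,793.56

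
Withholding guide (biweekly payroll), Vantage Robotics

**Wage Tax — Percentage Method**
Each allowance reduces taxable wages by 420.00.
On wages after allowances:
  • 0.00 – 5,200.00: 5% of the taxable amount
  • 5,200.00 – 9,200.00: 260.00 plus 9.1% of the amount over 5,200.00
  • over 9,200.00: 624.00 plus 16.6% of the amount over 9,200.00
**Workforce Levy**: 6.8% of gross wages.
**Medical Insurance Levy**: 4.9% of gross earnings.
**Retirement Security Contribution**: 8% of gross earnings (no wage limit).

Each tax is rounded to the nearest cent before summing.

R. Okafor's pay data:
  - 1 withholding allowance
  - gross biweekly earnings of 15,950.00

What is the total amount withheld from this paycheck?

Wage Tax: taxable = 15,950.00 − 1×420.00 = 15,530.00
  624.00 + 16.6% × (15,530.00 − 9,200.00) = 624.00 + 16.6% × 6,330.00 = 1,674.78
Workforce Levy: 6.8% × 15,950.00 = 1,084.60
Medical Insurance Levy: 4.9% × 15,950.00 = 781.55
Retirement Security Contribution: 8% × 15,950.00 = 1,276.00
Total: 1,674.78 + 1,084.60 + 781.55 + 1,276.00 = 4,816.93

4,816.93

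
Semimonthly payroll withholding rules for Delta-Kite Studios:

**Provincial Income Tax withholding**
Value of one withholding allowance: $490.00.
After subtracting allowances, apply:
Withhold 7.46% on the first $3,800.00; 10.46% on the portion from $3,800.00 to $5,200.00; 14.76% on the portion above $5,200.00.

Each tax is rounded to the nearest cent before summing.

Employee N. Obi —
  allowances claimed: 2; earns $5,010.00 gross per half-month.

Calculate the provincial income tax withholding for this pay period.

Provincial Income Tax: taxable = $5,010.00 − 2×$490.00 = $4,030.00
  $283.48 + 10.46% × ($4,030.00 − $3,800.00) = $283.48 + 10.46% × $230.00 = $307.54

$307.54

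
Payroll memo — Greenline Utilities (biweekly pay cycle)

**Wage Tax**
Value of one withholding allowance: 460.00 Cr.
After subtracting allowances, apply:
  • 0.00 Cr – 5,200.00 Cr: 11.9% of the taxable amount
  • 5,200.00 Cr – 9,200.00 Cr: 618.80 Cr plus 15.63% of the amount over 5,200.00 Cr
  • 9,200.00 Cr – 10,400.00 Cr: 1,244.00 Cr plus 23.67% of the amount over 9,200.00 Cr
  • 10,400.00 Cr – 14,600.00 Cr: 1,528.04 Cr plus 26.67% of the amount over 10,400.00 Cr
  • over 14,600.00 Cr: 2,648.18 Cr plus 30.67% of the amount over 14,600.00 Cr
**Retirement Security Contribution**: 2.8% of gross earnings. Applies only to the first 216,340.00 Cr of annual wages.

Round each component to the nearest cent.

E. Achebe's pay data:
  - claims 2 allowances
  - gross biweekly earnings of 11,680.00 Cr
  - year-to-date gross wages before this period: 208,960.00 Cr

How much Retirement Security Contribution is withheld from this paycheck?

Retirement Security Contribution: cap 216,340.00 Cr − YTD 208,960.00 Cr = 7,380.00 Cr subject; 2.8% × 7,380.00 Cr = 206.64 Cr

206.64 Cr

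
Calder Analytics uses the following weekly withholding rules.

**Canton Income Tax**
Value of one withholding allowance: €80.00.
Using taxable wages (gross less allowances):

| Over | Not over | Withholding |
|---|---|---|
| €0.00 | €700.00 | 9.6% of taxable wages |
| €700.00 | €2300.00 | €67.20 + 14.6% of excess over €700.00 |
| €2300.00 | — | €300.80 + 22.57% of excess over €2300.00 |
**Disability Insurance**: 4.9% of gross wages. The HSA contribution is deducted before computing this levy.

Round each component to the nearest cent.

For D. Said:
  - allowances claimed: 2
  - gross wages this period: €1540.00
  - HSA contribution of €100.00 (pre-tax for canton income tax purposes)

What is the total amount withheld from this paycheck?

€222.44

Canton Income Tax: taxable = €1540.00 − €100.00 − 2×€80.00 = €1280.00
  €67.20 + 14.6% × (€1280.00 − €700.00) = €67.20 + 14.6% × €580.00 = €151.88
Disability Insurance: 4.9% × €1440.00 = €70.56
Total: €151.88 + €70.56 = €222.44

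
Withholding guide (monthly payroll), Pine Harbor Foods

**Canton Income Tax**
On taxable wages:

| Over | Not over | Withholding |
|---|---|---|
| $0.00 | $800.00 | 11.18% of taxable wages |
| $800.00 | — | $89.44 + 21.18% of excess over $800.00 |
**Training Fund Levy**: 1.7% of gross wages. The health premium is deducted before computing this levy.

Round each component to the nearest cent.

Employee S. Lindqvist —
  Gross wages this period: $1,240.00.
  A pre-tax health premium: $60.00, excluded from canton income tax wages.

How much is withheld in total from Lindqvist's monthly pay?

Canton Income Tax: taxable = $1,240.00 − $60.00 = $1,180.00
  $89.44 + 21.18% × ($1,180.00 − $800.00) = $89.44 + 21.18% × $380.00 = $169.92
Training Fund Levy: 1.7% × $1,180.00 = $20.06
Total: $169.92 + $20.06 = $189.98

$189.98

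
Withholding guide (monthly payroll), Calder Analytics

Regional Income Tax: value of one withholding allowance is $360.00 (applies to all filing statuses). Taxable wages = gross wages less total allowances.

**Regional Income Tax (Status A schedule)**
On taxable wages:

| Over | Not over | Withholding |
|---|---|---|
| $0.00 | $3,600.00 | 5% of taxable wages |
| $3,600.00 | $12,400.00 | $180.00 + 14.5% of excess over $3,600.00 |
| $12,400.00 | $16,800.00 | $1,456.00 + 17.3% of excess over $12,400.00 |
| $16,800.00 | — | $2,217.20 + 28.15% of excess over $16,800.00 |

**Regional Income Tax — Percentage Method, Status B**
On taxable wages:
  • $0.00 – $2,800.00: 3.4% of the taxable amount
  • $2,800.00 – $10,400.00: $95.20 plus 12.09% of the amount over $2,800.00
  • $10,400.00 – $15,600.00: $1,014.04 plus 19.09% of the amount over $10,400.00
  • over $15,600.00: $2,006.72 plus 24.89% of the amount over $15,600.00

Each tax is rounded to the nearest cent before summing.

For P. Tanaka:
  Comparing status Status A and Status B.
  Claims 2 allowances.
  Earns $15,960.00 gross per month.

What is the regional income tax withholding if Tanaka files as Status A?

$1,947.32

Regional Income Tax (Status A): taxable = $15,960.00 − 2×$360.00 = $15,240.00
  $1,456.00 + 17.3% × ($15,240.00 − $12,400.00) = $1,456.00 + 17.3% × $2,840.00 = $1,947.32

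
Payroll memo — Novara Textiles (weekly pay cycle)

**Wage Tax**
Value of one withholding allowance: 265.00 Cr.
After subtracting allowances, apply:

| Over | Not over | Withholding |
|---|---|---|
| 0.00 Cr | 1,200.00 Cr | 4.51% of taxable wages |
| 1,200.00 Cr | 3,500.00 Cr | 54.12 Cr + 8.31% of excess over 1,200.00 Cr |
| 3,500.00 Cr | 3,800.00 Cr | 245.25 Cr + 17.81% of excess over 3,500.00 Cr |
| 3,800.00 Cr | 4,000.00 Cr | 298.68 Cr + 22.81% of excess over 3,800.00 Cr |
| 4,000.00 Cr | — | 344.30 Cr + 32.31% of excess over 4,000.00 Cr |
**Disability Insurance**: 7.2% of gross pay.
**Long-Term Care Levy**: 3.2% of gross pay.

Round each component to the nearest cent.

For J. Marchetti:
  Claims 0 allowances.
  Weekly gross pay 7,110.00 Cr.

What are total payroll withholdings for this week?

Wage Tax: taxable = 7,110.00 Cr
  344.30 Cr + 32.31% × (7,110.00 Cr − 4,000.00 Cr) = 344.30 Cr + 32.31% × 3,110.00 Cr = 1,349.14 Cr
Disability Insurance: 7.2% × 7,110.00 Cr = 511.92 Cr
Long-Term Care Levy: 3.2% × 7,110.00 Cr = 227.52 Cr
Total: 1,349.14 Cr + 511.92 Cr + 227.52 Cr = 2,088.58 Cr

2,088.58 Cr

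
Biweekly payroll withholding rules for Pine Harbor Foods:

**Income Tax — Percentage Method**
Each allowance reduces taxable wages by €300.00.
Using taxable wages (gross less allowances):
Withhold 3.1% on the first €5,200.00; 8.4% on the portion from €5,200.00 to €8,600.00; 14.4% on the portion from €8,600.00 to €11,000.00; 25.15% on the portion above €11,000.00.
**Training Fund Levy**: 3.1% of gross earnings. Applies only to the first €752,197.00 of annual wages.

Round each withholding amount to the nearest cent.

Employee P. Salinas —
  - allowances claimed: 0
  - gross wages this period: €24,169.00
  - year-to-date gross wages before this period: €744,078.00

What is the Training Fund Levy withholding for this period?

Training Fund Levy: cap €752,197.00 − YTD €744,078.00 = €8,119.00 subject; 3.1% × €8,119.00 = €251.69

€251.69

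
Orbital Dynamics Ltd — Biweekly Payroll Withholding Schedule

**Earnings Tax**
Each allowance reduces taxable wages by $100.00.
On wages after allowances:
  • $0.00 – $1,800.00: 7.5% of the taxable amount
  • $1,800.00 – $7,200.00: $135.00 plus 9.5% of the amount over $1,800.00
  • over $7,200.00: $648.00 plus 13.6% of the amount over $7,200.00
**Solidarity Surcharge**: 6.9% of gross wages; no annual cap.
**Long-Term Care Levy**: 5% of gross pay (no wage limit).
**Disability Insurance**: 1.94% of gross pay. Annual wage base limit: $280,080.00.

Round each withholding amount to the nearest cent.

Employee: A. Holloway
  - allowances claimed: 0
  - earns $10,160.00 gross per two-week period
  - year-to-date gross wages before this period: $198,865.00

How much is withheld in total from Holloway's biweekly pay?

Earnings Tax: taxable = $10,160.00
  $648.00 + 13.6% × ($10,160.00 − $7,200.00) = $648.00 + 13.6% × $2,960.00 = $1,050.56
Solidarity Surcharge: 6.9% × $10,160.00 = $701.04
Long-Term Care Levy: 5% × $10,160.00 = $508.00
Disability Insurance: 1.94% × $10,160.00 = $197.10
Total: $1,050.56 + $701.04 + $508.00 + $197.10 = $2,456.70

$2,456.70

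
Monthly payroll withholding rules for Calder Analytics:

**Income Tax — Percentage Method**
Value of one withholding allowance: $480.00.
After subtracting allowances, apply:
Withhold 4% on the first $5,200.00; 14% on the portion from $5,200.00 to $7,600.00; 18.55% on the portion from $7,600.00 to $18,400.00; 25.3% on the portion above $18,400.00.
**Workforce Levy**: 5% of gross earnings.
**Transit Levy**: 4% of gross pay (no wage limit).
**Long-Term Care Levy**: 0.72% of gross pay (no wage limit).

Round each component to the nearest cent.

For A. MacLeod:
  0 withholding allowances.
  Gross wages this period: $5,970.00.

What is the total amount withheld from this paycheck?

$896.08

Income Tax: taxable = $5,970.00
  $208.00 + 14% × ($5,970.00 − $5,200.00) = $208.00 + 14% × $770.00 = $315.80
Workforce Levy: 5% × $5,970.00 = $298.50
Transit Levy: 4% × $5,970.00 = $238.80
Long-Term Care Levy: 0.72% × $5,970.00 = $42.98
Total: $315.80 + $298.50 + $238.80 + $42.98 = $896.08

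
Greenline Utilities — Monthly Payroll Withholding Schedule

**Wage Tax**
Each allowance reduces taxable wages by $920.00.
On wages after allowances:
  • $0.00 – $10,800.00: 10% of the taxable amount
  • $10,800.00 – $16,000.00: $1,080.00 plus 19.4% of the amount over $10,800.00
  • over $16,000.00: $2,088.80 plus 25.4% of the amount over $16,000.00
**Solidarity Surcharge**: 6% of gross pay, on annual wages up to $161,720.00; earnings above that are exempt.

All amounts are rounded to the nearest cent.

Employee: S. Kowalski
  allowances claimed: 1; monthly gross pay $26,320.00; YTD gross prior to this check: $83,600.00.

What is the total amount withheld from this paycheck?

$6,055.60

Wage Tax: taxable = $26,320.00 − 1×$920.00 = $25,400.00
  $2,088.80 + 25.4% × ($25,400.00 − $16,000.00) = $2,088.80 + 25.4% × $9,400.00 = $4,476.40
Solidarity Surcharge: 6% × $26,320.00 = $1,579.20
Total: $4,476.40 + $1,579.20 = $6,055.60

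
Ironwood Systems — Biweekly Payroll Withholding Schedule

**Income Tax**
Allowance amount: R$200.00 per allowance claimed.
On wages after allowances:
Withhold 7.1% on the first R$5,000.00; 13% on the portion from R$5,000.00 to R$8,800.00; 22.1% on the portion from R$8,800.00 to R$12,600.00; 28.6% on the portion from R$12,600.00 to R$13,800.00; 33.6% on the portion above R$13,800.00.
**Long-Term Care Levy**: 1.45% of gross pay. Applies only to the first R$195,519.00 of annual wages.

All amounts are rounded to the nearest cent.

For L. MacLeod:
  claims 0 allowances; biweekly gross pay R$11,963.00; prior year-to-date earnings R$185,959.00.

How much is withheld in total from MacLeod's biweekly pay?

R$1,686.64

Income Tax: taxable = R$11,963.00
  R$849.00 + 22.1% × (R$11,963.00 − R$8,800.00) = R$849.00 + 22.1% × R$3,163.00 = R$1,548.02
Long-Term Care Levy: cap R$195,519.00 − YTD R$185,959.00 = R$9,560.00 subject; 1.45% × R$9,560.00 = R$138.62
Total: R$1,548.02 + R$138.62 = R$1,686.64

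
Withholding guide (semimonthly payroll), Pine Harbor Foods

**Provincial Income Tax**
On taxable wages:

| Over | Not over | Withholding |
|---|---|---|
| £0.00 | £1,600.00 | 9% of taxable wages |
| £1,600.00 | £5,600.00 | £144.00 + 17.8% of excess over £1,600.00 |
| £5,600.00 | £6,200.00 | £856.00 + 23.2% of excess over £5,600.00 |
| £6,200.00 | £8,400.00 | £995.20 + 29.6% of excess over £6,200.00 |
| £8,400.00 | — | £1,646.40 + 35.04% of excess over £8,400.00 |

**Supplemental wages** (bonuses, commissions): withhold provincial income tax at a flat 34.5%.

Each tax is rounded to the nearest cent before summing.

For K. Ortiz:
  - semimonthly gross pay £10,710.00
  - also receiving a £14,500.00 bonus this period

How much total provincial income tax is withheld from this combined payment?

£7,458.32

Provincial Income Tax: taxable = £10,710.00
  £1,646.40 + 35.04% × (£10,710.00 − £8,400.00) = £1,646.40 + 35.04% × £2,310.00 = £2,455.82
Supplemental (34.5% flat on bonus): 34.5% × £14,500.00 = £5,002.50
Total provincial income tax: £2,455.82 + £5,002.50 = £7,458.32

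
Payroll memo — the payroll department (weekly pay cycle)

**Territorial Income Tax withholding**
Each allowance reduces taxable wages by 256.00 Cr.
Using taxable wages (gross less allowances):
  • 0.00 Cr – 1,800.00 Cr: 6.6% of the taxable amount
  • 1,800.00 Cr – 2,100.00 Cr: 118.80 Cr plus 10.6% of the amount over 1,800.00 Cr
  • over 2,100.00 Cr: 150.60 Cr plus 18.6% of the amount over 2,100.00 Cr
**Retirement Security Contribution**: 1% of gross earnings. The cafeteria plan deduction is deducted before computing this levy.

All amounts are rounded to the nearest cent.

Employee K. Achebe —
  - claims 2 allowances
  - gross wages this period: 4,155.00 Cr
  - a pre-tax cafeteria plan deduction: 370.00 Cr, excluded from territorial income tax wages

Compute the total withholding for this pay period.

406.63 Cr

Territorial Income Tax: taxable = 4,155.00 Cr − 370.00 Cr − 2×256.00 Cr = 3,273.00 Cr
  150.60 Cr + 18.6% × (3,273.00 Cr − 2,100.00 Cr) = 150.60 Cr + 18.6% × 1,173.00 Cr = 368.78 Cr
Retirement Security Contribution: 1% × 3,785.00 Cr = 37.85 Cr
Total: 368.78 Cr + 37.85 Cr = 406.63 Cr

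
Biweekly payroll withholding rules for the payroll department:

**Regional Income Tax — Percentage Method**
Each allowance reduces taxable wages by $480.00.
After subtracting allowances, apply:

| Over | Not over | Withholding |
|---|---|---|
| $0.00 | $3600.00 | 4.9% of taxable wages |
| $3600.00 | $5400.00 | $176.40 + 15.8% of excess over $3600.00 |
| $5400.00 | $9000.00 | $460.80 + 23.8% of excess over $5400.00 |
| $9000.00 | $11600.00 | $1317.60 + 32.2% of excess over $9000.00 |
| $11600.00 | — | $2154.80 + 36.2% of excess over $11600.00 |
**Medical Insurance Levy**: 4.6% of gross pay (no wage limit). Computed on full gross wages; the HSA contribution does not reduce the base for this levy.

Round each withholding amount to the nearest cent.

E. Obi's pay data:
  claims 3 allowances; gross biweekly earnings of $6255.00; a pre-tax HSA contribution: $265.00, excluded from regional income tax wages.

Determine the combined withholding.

$614.23

Regional Income Tax: taxable = $6255.00 − $265.00 − 3×$480.00 = $4550.00
  $176.40 + 15.8% × ($4550.00 − $3600.00) = $176.40 + 15.8% × $950.00 = $326.50
Medical Insurance Levy: 4.6% × $6255.00 = $287.73
Total: $326.50 + $287.73 = $614.23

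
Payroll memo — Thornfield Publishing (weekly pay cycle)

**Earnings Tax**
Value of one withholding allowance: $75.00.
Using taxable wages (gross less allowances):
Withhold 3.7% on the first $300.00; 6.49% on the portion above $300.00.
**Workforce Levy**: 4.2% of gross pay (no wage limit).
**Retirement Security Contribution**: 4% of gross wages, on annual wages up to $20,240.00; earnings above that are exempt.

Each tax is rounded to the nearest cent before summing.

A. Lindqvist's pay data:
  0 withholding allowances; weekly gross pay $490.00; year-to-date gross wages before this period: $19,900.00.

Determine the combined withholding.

$57.61

Earnings Tax: taxable = $490.00
  $11.10 + 6.49% × ($490.00 − $300.00) = $11.10 + 6.49% × $190.00 = $23.43
Workforce Levy: 4.2% × $490.00 = $20.58
Retirement Security Contribution: cap $20,240.00 − YTD $19,900.00 = $340.00 subject; 4% × $340.00 = $13.60
Total: $23.43 + $20.58 + $13.60 = $57.61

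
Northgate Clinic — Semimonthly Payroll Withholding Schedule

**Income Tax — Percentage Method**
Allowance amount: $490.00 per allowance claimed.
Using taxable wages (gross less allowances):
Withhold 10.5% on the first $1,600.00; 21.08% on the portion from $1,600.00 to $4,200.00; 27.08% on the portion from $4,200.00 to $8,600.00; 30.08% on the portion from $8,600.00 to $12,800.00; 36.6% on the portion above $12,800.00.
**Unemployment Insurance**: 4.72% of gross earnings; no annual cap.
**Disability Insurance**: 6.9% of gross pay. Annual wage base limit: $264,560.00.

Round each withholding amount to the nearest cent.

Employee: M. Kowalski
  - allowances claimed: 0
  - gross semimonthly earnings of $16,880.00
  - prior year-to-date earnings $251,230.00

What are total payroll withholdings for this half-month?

Income Tax: taxable = $16,880.00
  $3,170.96 + 36.6% × ($16,880.00 − $12,800.00) = $3,170.96 + 36.6% × $4,080.00 = $4,664.24
Unemployment Insurance: 4.72% × $16,880.00 = $796.74
Disability Insurance: cap $264,560.00 − YTD $251,230.00 = $13,330.00 subject; 6.9% × $13,330.00 = $919.77
Total: $4,664.24 + $796.74 + $919.77 = $6,380.75

$6,380.75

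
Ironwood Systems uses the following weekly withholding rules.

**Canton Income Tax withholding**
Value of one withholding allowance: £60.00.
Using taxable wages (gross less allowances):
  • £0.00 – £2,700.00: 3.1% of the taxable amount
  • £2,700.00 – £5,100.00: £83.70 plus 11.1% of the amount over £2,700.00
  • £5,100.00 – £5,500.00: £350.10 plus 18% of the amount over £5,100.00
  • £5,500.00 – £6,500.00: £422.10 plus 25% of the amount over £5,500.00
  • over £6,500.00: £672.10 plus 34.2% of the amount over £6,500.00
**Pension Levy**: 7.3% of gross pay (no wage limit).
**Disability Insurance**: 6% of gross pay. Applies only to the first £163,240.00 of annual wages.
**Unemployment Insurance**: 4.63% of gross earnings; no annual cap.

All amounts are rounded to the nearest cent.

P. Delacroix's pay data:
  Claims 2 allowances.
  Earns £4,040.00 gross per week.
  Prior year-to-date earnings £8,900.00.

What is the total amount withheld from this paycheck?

£943.49

Canton Income Tax: taxable = £4,040.00 − 2×£60.00 = £3,920.00
  £83.70 + 11.1% × (£3,920.00 − £2,700.00) = £83.70 + 11.1% × £1,220.00 = £219.12
Pension Levy: 7.3% × £4,040.00 = £294.92
Disability Insurance: 6% × £4,040.00 = £242.40
Unemployment Insurance: 4.63% × £4,040.00 = £187.05
Total: £219.12 + £294.92 + £242.40 + £187.05 = £943.49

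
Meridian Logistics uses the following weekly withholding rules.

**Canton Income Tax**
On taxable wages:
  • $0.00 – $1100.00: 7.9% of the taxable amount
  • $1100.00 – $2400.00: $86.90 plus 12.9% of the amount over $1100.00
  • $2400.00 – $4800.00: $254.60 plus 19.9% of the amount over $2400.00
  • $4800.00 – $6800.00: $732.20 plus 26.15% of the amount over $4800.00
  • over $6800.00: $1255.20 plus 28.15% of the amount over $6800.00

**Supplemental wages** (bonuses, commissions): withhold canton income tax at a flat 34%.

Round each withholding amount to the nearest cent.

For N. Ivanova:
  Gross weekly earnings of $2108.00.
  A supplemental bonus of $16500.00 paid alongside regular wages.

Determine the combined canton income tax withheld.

Canton Income Tax: taxable = $2108.00
  $86.90 + 12.9% × ($2108.00 − $1100.00) = $86.90 + 12.9% × $1008.00 = $216.93
Supplemental (34% flat on bonus): 34% × $16500.00 = $5610.00
Total canton income tax: $216.93 + $5610.00 = $5826.93

$5826.93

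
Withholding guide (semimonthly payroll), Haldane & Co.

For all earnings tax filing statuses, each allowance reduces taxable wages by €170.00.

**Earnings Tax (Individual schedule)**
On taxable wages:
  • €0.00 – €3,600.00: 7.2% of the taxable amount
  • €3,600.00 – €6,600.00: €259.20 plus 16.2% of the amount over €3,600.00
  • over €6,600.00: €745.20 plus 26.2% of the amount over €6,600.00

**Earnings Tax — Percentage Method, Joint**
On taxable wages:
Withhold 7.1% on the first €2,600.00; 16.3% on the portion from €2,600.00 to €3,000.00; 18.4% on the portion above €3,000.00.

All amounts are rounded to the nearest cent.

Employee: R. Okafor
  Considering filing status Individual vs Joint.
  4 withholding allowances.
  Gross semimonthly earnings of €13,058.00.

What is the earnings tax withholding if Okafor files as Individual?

Earnings Tax (Individual): taxable = €13,058.00 − 4×€170.00 = €12,378.00
  €745.20 + 26.2% × (€12,378.00 − €6,600.00) = €745.20 + 26.2% × €5,778.00 = €2,259.04

€2,259.04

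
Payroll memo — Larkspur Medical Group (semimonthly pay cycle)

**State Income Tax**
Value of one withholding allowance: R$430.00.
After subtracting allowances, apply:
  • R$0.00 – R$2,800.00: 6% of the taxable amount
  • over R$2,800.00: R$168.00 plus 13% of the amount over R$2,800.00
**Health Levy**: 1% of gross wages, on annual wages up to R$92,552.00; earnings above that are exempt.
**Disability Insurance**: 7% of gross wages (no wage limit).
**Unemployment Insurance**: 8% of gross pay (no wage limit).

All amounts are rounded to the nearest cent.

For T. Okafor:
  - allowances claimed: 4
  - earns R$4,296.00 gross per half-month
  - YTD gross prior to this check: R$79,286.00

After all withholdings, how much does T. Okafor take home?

State Income Tax: taxable = R$4,296.00 − 4×R$430.00 = R$2,576.00
  6% × R$2,576.00 = R$154.56
Health Levy: 1% × R$4,296.00 = R$42.96
Disability Insurance: 7% × R$4,296.00 = R$300.72
Unemployment Insurance: 8% × R$4,296.00 = R$343.68
Total withheld: R$154.56 + R$42.96 + R$300.72 + R$343.68 = R$841.92
Net pay: R$4,296.00 − R$841.92 = R$3,454.08

R$3,454.08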